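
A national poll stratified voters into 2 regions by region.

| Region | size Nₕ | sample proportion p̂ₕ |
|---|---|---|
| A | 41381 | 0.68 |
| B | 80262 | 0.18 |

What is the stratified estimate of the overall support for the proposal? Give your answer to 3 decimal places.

Wₕ = Nₕ/N with N = 121643: 0.3402, 0.6598.
p̂_st = 0.3402·0.68 + 0.6598·0.18 ≈ 0.35009... → 0.350.

0.350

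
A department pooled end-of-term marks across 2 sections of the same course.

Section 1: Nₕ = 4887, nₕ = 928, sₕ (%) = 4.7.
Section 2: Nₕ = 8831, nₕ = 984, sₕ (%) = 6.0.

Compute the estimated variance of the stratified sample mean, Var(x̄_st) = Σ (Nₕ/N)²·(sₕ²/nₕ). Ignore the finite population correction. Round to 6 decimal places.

0.018183

N = 13718; Wₕ = Nₕ/N.
section 1: (4887/13718)²·4.7²/928 = 0.003021001
section 2: (8831/13718)²·6.0²/984 = 0.015161619
Sum = 0.018182620 → 0.018183.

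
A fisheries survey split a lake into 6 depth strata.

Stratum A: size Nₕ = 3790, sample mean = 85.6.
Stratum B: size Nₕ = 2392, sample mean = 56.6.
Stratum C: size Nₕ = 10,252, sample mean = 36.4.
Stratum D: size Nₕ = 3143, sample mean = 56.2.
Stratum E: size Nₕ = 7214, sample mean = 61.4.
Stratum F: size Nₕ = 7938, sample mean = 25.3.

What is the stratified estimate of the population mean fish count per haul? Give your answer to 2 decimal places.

47.61

N = 3790 + 2392 + 10252 + 3143 + 7214 + 7938 = 34729.
Weight each subgroup mean by Nₕ/N and sum.
Σ Nₕx̄ₕ = 3790·85.6 + 2392·56.6 + 10252·36.4 + 3143·56.2 + 7214·61.4 + 7938·25.3 = 324424 + 135387.2 + 373172.8 + 176636.6 + 442939.6 + 200831.4 = 1653391.6.
Divide by N: 1653391.6 / 34729 = 47.6084... → 47.61.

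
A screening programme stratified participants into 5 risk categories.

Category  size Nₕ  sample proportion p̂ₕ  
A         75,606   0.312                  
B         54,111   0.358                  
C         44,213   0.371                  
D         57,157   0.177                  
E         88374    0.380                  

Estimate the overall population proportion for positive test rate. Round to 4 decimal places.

Wₕ = Nₕ/N with N = 319461: 0.2367, 0.1694, 0.1384, 0.1789, 0.2766.
p̂_st = 0.2367·0.312 + 0.1694·0.358 + 0.1384·0.371 + 0.1789·0.177 + 0.2766·0.380 ≈ 0.322614... → 0.3226.

0.3226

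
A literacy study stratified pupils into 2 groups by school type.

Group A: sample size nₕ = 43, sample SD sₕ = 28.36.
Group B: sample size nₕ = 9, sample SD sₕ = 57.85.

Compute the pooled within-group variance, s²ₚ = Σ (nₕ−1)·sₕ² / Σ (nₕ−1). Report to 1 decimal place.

Degrees of freedom: 42 + 8 = 50.
Σ(nₕ−1)sₕ² = 42·804.2896 + 8·3346.6225 = 60553.1432.
s²ₚ = 60553.1432 / 50 = 1211.063... → 1211.1.

1211.1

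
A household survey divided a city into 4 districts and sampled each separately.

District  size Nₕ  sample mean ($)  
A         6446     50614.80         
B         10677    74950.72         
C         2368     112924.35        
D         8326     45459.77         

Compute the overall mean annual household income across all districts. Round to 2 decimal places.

63716.96

N = 6446 + 10677 + 2368 + 8326 = 27817.
Weight each subgroup mean by Nₕ/N and sum.
Σ Nₕx̄ₕ = 6446·50614.80 + 10677·74950.72 + 2368·112924.35 + 8326·45459.77 = 326263000.8 + 800248837.44 + 267404860.8 + 378498045.02 = 1772414744.06.
Divide by N: 1772414744.06 / 27817 = 63716.9624... → 63716.96.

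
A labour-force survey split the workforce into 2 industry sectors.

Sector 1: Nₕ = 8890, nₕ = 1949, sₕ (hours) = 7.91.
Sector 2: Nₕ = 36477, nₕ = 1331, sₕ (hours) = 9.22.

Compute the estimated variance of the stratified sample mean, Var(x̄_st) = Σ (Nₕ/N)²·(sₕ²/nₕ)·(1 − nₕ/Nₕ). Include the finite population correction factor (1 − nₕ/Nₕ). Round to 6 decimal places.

0.040746

N = 45367. Term for each stratum: Wₕ²sₕ²/nₕ·(1−nₕ/Nₕ).
Var(x̄_st) = 0.000962465 + 0.039783106 = 0.040745570 → 0.040746.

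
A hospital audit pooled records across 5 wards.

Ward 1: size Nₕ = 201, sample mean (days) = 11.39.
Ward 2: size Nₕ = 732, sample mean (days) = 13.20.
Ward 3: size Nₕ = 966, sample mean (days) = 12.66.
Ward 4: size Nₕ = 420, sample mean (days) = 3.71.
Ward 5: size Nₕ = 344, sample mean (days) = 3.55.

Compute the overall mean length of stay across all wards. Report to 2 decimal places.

10.12

x̄_st = (Σ Nₕx̄ₕ) / (Σ Nₕ) = (201·11.39 + 732·13.20 + 966·12.66 + 420·3.71 + 344·3.55) / 2663
= 26960.75 / 2663 = 10.1242... → 10.12.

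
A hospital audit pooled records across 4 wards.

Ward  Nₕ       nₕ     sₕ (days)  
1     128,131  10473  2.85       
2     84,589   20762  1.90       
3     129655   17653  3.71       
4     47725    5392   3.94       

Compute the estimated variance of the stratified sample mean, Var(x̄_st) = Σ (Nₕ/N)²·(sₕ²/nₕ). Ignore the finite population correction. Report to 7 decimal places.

0.0002211

N = 390100; Wₕ = Nₕ/N.
ward 1: (128131/390100)²·2.85²/10473 = 0.0000836710
ward 2: (84589/390100)²·1.90²/20762 = 0.0000081755
ward 3: (129655/390100)²·3.71²/17653 = 0.0000861303
ward 4: (47725/390100)²·3.94²/5392 = 0.0000430906
Sum = 0.0002210674 → 0.0002211.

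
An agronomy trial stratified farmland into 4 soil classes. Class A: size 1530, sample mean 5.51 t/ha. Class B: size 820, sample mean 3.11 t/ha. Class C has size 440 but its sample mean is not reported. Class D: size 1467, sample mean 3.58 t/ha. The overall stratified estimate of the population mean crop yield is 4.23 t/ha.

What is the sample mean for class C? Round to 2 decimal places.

N = 1530 + 820 + 440 + 1467 = 4257.
Overall total = μ·N = 4.23·4257 = 18007.11.
Subtract the known strata: 1530·5.51 + 820·3.11 + 1467·3.58 = 16232.36.
Remaining total for class C: 18007.11 − 16232.36 = 1774.75.
Divide by its size: 1774.75 / 440 = 4.0335... → 4.03.

4.03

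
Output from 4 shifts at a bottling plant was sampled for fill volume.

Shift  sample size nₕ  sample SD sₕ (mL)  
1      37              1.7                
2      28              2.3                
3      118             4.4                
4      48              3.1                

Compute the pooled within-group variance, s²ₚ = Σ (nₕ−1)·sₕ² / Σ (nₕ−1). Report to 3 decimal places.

13.056

1: (37−1)·1.7² = 36·2.89 = 104.04
2: (28−1)·2.3² = 27·5.29 = 142.83
3: (118−1)·4.4² = 117·19.36 = 2265.12
4: (48−1)·3.1² = 47·9.61 = 451.67
Numerator = 2963.66; denominator = Σ(nₕ−1) = 227.
s²ₚ = 2963.66/227 = 13.05577... → 13.056.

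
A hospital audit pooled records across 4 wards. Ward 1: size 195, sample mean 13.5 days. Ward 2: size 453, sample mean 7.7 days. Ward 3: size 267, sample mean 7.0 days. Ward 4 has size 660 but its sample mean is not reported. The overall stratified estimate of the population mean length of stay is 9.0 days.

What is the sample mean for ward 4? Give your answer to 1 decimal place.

9.4

Σ Nₕx̄ₕ = N·μ, so 660·x̄_4 = 1575·9.0 − (195·13.5 + 453·7.7 + 267·7.0).
= 14175 − 7989.6 = 6185.4.
x̄_4 = 6185.4 / 660 = 9.372... → 9.4.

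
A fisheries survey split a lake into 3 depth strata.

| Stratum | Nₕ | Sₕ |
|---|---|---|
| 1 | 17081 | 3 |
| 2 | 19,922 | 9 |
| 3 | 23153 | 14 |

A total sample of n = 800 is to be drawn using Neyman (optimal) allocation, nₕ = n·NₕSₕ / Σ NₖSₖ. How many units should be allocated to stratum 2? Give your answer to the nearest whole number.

Σ NₕSₕ = 17081·3 + 19922·9 + 23153·14 = 554683.
Share for 2: 179298/554683 = 0.32324.
n_2 = 800 × 0.32324 = 258.595... → 259.

259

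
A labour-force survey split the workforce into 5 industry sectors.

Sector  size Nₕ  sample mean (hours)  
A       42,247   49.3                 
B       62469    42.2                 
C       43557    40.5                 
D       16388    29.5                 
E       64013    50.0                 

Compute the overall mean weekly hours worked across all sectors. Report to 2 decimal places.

44.46

N = 42247 + 62469 + 43557 + 16388 + 64013 = 228674.
Weight each subgroup mean by Nₕ/N and sum.
Σ Nₕx̄ₕ = 42247·49.3 + 62469·42.2 + 43557·40.5 + 16388·29.5 + 64013·50.0 = 2082777.1 + 2636191.8 + 1764058.5 + 483446 + 3200650 = 10167123.4.
Divide by N: 10167123.4 / 228674 = 44.4612... → 44.46.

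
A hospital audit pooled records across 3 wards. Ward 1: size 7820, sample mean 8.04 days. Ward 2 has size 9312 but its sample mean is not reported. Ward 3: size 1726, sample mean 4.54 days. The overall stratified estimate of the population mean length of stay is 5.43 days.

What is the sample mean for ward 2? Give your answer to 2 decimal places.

N = 7820 + 9312 + 1726 = 18858.
Overall total = μ·N = 5.43·18858 = 102398.94.
Subtract the known strata: 7820·8.04 + 1726·4.54 = 70708.84.
Remaining total for ward 2: 102398.94 − 70708.84 = 31690.1.
Divide by its size: 31690.1 / 9312 = 3.4031... → 3.40.

3.40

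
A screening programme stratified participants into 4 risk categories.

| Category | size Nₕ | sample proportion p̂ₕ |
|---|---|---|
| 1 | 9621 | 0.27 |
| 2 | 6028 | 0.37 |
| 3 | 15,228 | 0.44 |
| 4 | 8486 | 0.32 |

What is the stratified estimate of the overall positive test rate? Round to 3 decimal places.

0.362

Wₕ = Nₕ/N with N = 39363: 0.2444, 0.1531, 0.3869, 0.2156.
p̂_st = 0.2444·0.27 + 0.1531·0.37 + 0.3869·0.44 + 0.2156·0.32 ≈ 0.36186... → 0.362.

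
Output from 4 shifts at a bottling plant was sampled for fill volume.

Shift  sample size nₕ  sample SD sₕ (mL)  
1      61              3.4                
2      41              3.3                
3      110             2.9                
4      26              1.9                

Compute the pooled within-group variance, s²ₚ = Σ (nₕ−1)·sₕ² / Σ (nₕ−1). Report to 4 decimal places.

9.1288

1: (61−1)·3.4² = 60·11.56 = 693.6
2: (41−1)·3.3² = 40·10.89 = 435.6
3: (110−1)·2.9² = 109·8.41 = 916.69
4: (26−1)·1.9² = 25·3.61 = 90.25
Numerator = 2136.14; denominator = Σ(nₕ−1) = 234.
s²ₚ = 2136.14/234 = 9.128803... → 9.1288.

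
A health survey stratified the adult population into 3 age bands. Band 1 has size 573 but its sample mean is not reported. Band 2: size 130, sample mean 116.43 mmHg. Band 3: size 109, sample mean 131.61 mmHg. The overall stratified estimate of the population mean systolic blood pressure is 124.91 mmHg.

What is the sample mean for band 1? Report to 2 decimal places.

N = 573 + 130 + 109 = 812.
Overall total = μ·N = 124.91·812 = 101426.92.
Subtract the known strata: 130·116.43 + 109·131.61 = 29481.39.
Remaining total for band 1: 101426.92 − 29481.39 = 71945.53.
Divide by its size: 71945.53 / 573 = 125.5594... → 125.56.

125.56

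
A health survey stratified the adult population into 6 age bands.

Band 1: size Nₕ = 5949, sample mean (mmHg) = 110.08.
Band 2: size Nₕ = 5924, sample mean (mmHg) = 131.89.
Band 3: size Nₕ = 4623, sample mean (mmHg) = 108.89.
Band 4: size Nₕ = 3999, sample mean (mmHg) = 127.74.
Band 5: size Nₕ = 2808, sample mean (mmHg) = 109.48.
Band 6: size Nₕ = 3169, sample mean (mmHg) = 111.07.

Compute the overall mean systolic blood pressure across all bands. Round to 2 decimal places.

N = 5949 + 5924 + 4623 + 3999 + 2808 + 3169 = 26472.
The stratified mean weights each stratum mean by its population share Nₕ/N.
Σ Nₕx̄ₕ = 5949·110.08 + 5924·131.89 + 4623·108.89 + 3999·127.74 + 2808·109.48 + 3169·111.07 = 654865.92 + 781316.36 + 503398.47 + 510832.26 + 307419.84 + 351980.83 = 3109813.68.
Divide by N: 3109813.68 / 26472 = 117.4756... → 117.48.

117.48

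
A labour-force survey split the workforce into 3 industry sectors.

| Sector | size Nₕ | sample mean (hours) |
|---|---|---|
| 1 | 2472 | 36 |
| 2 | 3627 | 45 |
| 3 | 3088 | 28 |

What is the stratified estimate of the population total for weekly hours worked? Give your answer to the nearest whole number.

338671

1: 2472·36 = 88992
2: 3627·45 = 163215
3: 3088·28 = 86464
τ̂ = Σ Nₕx̄ₕ = 338671.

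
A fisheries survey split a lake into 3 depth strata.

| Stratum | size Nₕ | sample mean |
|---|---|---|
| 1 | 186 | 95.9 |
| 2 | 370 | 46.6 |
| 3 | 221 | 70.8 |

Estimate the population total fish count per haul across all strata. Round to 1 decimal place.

Estimate total by summing Nₕ·x̄ₕ over strata.
186·95.9 + 370·46.6 + 221·70.8 = 17837.4 + 17242 + 15646.8 = 50726.2.

50726.2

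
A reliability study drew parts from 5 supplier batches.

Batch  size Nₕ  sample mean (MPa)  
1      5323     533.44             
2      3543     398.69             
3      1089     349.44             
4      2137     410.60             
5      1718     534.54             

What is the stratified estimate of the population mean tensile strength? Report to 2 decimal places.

465.49

N = 5323 + 3543 + 1089 + 2137 + 1718 = 13810.
Weight each subgroup mean by Nₕ/N and sum.
Σ Nₕx̄ₕ = 5323·533.44 + 3543·398.69 + 1089·349.44 + 2137·410.60 + 1718·534.54 = 2839501.12 + 1412558.67 + 380540.16 + 877452.2 + 918339.72 = 6428391.87.
Divide by N: 6428391.87 / 13810 = 465.4882... → 465.49.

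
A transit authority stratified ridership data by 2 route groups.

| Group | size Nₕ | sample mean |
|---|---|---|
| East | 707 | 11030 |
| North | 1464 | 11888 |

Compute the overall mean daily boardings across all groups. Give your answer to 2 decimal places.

N = 707 + 1464 = 2171.
Weight each subgroup mean by Nₕ/N and sum.
Σ Nₕx̄ₕ = 707·11030 + 1464·11888 = 7798210 + 17404032 = 25202242.
Divide by N: 25202242 / 2171 = 11608.5868... → 11608.59.

11608.59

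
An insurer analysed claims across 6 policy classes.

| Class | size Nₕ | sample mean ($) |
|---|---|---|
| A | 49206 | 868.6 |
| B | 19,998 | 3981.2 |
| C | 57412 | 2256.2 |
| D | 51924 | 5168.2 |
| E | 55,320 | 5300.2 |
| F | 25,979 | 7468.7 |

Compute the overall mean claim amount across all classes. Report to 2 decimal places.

3877.32

N = 49206 + 19998 + 57412 + 51924 + 55320 + 25979 = 259839.
Weight each subgroup mean by Nₕ/N and sum.
Σ Nₕx̄ₕ = 49206·868.6 + 19998·3981.2 + 57412·2256.2 + 51924·5168.2 + 55320·5300.2 + 25979·7468.7 = 42740331.6 + 79616037.6 + 129532954.4 + 268353616.8 + 293207064 + 194029357.3 = 1007479361.7.
Divide by N: 1007479361.7 / 259839 = 3877.3216... → 3877.32.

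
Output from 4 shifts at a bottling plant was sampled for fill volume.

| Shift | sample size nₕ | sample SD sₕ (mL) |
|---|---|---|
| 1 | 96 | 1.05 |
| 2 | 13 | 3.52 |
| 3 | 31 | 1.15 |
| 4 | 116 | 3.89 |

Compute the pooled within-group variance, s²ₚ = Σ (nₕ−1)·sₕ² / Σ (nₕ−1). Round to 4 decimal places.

8.0686

Degrees of freedom: 95 + 12 + 30 + 115 = 252.
Σ(nₕ−1)sₕ² = 95·1.1025 + 12·12.3904 + 30·1.3225 + 115·15.1321 = 2033.2888.
s²ₚ = 2033.2888 / 252 = 8.068606... → 8.0686.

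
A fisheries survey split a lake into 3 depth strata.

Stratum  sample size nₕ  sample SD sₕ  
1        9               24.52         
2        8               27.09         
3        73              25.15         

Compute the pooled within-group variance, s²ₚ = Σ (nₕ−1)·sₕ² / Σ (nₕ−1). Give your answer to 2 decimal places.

637.80

Degrees of freedom: 8 + 7 + 72 = 87.
Σ(nₕ−1)sₕ² = 8·601.2304 + 7·733.8681 + 72·632.5225 = 55488.5399.
s²ₚ = 55488.5399 / 87 = 637.7993... → 637.80.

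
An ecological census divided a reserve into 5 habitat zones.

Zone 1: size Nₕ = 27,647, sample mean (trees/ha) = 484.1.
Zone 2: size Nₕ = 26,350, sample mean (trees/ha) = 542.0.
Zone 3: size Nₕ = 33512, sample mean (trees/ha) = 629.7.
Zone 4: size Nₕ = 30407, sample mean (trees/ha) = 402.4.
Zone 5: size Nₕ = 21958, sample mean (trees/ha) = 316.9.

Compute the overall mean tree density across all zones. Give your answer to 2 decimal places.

N = 139874; weights Wₕ = Nₕ/N = (0.1977, 0.1884, 0.2396, 0.2174, 0.1570).
x̄_st = Σ Wₕ·x̄ₕ = 0.1977·484.1 + 0.1884·542.0 + 0.2396·629.7 + 0.2174·402.4 + 0.1570·316.9 ≈ 485.8829...
→ 485.88.

485.88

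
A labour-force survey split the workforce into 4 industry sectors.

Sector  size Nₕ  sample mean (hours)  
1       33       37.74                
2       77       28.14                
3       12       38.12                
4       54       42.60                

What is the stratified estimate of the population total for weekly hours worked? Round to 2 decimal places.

1: 33·37.74 = 1245.42
2: 77·28.14 = 2166.78
3: 12·38.12 = 457.44
4: 54·42.60 = 2300.4
τ̂ = Σ Nₕx̄ₕ = 6170.04.

6170.04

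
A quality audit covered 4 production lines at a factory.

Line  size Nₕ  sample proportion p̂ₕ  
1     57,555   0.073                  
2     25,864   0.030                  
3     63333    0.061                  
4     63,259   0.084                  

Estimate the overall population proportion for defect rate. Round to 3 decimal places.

N = 57555 + 25864 + 63333 + 63259 = 210011.
Overall proportion = Σ (Nₕ/N)·p̂ₕ.
Σ Nₕp̂ₕ = 4201.515 + 775.92 + 3863.313 + 5313.756 = 14154.504.
14154.504 / 210011 = 0.06740... → 0.067.

0.067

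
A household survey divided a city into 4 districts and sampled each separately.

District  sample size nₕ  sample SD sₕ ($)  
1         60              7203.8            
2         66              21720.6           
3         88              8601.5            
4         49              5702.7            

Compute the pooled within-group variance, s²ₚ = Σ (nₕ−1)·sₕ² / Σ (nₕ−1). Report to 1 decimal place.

161102479.2

1: (60−1)·7203.8² = 59·51894734.44 = 3061789331.96
2: (66−1)·21720.6² = 65·471784464.36 = 30665990183.4
3: (88−1)·8601.5² = 87·73985802.25 = 6436764795.75
4: (49−1)·5702.7² = 48·32520787.29 = 1560997789.92
Numerator = 41725542101.03; denominator = Σ(nₕ−1) = 259.
s²ₚ = 41725542101.03/259 = 161102479.155... → 161102479.2.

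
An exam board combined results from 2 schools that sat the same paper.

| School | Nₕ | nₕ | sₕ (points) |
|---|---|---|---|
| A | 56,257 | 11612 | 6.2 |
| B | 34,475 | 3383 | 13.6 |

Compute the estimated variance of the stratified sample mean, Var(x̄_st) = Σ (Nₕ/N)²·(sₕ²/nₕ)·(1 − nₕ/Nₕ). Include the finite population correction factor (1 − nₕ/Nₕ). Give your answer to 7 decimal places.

N = 90732; Wₕ = Nₕ/N.
school A: (56257/90732)²·6.2²/11612·(1 − 11612/56257) = 0.0010099614
school B: (34475/90732)²·13.6²/3383·(1 − 3383/34475) = 0.0071188163
Sum = 0.0081287777 → 0.0081288.

0.0081288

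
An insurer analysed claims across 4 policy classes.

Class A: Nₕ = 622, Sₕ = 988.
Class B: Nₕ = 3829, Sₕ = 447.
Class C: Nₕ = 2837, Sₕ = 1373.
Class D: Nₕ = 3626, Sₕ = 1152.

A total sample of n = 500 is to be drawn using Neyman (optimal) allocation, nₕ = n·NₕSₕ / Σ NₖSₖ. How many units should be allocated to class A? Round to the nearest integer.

30

A: NₕSₕ = 622·988 = 614536
B: NₕSₕ = 3829·447 = 1711563
C: NₕSₕ = 2837·1373 = 3895201
D: NₕSₕ = 3626·1152 = 4177152
Σ NₕSₕ = 10398452.
n_A = 500·614536/10398452 = 29.549... → 30.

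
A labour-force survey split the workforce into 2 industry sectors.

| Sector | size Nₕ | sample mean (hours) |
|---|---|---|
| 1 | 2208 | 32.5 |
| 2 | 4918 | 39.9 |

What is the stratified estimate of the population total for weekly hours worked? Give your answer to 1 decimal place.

Estimate total by summing Nₕ·x̄ₕ over strata.
2208·32.5 + 4918·39.9 = 71760 + 196228.2 = 267988.2.

267988.2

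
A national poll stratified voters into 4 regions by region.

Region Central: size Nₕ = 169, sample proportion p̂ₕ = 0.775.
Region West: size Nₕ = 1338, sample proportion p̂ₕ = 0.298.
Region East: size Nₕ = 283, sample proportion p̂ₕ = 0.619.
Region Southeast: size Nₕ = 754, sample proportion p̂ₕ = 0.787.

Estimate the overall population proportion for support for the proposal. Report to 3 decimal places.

0.510

Wₕ = Nₕ/N with N = 2544: 0.0664, 0.5259, 0.1112, 0.2964.
p̂_st = 0.0664·0.775 + 0.5259·0.298 + 0.1112·0.619 + 0.2964·0.787 ≈ 0.51033... → 0.510.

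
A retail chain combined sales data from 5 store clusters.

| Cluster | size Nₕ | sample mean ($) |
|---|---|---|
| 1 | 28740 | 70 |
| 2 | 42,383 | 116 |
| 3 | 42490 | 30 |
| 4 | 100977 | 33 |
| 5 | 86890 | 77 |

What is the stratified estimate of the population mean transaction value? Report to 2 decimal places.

60.45

N = 301480; weights Wₕ = Nₕ/N = (0.0953, 0.1406, 0.1409, 0.3349, 0.2882).
x̄_st = Σ Wₕ·x̄ₕ = 0.0953·70 + 0.1406·116 + 0.1409·30 + 0.3349·33 + 0.2882·77 ≈ 60.4541...
→ 60.45.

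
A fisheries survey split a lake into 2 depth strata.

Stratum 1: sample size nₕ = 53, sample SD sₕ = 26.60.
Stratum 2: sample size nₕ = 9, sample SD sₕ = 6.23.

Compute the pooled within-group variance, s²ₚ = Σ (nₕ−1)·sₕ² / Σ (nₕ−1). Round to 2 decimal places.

618.39

Degrees of freedom: 52 + 8 = 60.
Σ(nₕ−1)sₕ² = 52·707.56 + 8·38.8129 = 37103.6232.
s²ₚ = 37103.6232 / 60 = 618.3937... → 618.39.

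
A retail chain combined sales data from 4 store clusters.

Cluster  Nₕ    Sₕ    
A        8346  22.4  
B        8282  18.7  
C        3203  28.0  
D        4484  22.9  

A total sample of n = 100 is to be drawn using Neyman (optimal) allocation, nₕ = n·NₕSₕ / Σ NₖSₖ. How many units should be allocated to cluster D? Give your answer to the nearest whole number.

19

A: NₕSₕ = 8346·22.4 = 186950.4
B: NₕSₕ = 8282·18.7 = 154873.4
C: NₕSₕ = 3203·28.0 = 89684
D: NₕSₕ = 4484·22.9 = 102683.6
Σ NₕSₕ = 534191.4.
n_D = 100·102683.6/534191.4 = 19.222... → 19.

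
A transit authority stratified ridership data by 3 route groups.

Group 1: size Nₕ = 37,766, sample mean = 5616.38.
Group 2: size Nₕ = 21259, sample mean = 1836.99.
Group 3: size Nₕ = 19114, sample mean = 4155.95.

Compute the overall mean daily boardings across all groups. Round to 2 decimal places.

4230.89

x̄_st = (Σ Nₕx̄ₕ) / (Σ Nₕ) = (37766·5616.38 + 21259·1836.99 + 19114·4155.95) / 78139
= 330597605.79 / 78139 = 4230.8912... → 4230.89.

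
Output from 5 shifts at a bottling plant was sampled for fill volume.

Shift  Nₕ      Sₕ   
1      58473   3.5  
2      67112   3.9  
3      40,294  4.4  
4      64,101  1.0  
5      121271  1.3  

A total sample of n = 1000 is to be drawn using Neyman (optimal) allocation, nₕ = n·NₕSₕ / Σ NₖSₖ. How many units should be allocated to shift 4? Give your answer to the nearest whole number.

74

1: NₕSₕ = 58473·3.5 = 204655.5
2: NₕSₕ = 67112·3.9 = 261736.8
3: NₕSₕ = 40294·4.4 = 177293.6
4: NₕSₕ = 64101·1.0 = 64101
5: NₕSₕ = 121271·1.3 = 157652.3
Σ NₕSₕ = 865439.2.
n_4 = 1000·64101/865439.2 = 74.068... → 74.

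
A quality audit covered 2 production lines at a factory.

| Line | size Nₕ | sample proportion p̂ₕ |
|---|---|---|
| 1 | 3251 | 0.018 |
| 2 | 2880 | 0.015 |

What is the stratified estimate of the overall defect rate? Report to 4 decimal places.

0.0166

N = 3251 + 2880 = 6131.
Overall proportion = Σ (Nₕ/N)·p̂ₕ.
Σ Nₕp̂ₕ = 58.518 + 43.2 = 101.718.
101.718 / 6131 = 0.016591... → 0.0166.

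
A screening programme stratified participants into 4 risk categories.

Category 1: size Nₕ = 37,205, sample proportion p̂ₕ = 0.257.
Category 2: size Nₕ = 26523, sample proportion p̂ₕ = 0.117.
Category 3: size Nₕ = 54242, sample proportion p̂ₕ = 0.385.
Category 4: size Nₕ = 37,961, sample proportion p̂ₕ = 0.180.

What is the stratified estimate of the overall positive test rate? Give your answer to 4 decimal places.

0.2590

N = 37205 + 26523 + 54242 + 37961 = 155931.
Overall proportion = Σ (Nₕ/N)·p̂ₕ.
Σ Nₕp̂ₕ = 9561.685 + 3103.191 + 20883.17 + 6832.98 = 40381.026.
40381.026 / 155931 = 0.258967... → 0.2590.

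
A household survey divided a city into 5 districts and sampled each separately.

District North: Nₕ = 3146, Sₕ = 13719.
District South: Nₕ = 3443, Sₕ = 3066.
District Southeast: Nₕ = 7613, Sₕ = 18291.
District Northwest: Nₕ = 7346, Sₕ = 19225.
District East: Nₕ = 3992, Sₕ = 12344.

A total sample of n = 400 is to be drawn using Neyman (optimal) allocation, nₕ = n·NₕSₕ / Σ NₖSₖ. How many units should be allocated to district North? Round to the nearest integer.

45

Σ NₕSₕ = 3146·13719 + 3443·3066 + 7613·18291 + 7346·19225 + 3992·12344 = 383469693.
Share for North: 43159974/383469693 = 0.11255.
n_North = 400 × 0.11255 = 45.020... → 45.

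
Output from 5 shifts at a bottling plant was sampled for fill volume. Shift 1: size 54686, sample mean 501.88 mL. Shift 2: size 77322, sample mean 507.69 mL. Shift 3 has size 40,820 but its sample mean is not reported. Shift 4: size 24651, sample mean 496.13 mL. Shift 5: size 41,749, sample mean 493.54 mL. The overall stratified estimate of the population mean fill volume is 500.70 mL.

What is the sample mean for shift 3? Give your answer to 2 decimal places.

Σ Nₕx̄ₕ = N·μ, so 40820·x̄_3 = 239228·500.70 − (54686·501.88 + 77322·507.69 + 24651·496.13 + 41749·493.54).
= 119781459.6 − 99536317.95 = 20245141.65.
x̄_3 = 20245141.65 / 40820 = 495.9613... → 495.96.

495.96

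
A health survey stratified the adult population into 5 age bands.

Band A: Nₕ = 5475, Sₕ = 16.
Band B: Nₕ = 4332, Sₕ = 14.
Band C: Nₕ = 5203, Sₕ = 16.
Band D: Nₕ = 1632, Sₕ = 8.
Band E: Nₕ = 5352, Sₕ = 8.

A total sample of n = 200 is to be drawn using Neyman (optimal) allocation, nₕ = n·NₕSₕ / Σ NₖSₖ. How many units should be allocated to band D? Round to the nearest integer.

9

A: NₕSₕ = 5475·16 = 87600
B: NₕSₕ = 4332·14 = 60648
C: NₕSₕ = 5203·16 = 83248
D: NₕSₕ = 1632·8 = 13056
E: NₕSₕ = 5352·8 = 42816
Σ NₕSₕ = 287368.
n_D = 200·13056/287368 = 9.087... → 9.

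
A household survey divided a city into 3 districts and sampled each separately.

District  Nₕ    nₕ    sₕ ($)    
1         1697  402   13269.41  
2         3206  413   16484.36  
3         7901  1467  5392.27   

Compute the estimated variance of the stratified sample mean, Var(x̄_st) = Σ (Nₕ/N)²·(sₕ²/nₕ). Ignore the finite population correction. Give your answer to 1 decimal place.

N = 12804. Term for each stratum: Wₕ²sₕ²/nₕ.
Var(x̄_st) = 7693.9530 + 41250.5586 + 7547.2014 = 56491.7130 → 56491.7.

56491.7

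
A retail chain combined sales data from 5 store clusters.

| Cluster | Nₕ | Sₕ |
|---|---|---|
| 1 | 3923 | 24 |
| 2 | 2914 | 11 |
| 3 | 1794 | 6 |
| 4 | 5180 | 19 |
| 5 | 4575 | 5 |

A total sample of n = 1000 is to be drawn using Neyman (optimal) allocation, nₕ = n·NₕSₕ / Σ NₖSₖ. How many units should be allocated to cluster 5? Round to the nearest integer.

Σ NₕSₕ = 3923·24 + 2914·11 + 1794·6 + 5180·19 + 4575·5 = 258265.
Share for 5: 22875/258265 = 0.08857.
n_5 = 1000 × 0.08857 = 88.572... → 89.

89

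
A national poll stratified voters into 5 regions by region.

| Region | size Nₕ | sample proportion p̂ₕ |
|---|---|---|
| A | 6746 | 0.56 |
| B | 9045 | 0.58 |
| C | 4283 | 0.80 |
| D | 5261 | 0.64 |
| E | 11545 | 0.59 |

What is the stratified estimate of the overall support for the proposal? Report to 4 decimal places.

N = 6746 + 9045 + 4283 + 5261 + 11545 = 36880.
Overall proportion = Σ (Nₕ/N)·p̂ₕ.
Σ Nₕp̂ₕ = 3777.76 + 5246.1 + 3426.4 + 3367.04 + 6811.55 = 22628.85.
22628.85 / 36880 = 0.613581... → 0.6136.

0.6136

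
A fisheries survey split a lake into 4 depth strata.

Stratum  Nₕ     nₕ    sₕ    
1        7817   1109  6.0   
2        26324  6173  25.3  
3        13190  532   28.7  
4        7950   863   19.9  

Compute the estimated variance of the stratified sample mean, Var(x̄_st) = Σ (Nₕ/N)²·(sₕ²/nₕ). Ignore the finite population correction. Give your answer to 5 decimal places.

0.12180

N = 55281. Term for each stratum: Wₕ²sₕ²/nₕ.
Var(x̄_st) = 0.00064908 + 0.02351239 + 0.08814343 + 0.00949025 = 0.12179516 → 0.12180.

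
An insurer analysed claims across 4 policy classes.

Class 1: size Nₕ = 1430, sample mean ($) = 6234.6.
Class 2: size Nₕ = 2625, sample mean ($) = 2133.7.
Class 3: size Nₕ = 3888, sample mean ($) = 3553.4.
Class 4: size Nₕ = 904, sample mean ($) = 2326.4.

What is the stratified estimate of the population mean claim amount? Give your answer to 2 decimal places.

3440.16

N = 1430 + 2625 + 3888 + 904 = 8847.
Overall mean = Σ (Nₕ/N)·x̄ₕ — weight by population share, not a simple average.
Σ Nₕx̄ₕ = 1430·6234.6 + 2625·2133.7 + 3888·3553.4 + 904·2326.4 = 8915478 + 5600962.5 + 13815619.2 + 2103065.6 = 30435125.3.
Divide by N: 30435125.3 / 8847 = 3440.1634... → 3440.16.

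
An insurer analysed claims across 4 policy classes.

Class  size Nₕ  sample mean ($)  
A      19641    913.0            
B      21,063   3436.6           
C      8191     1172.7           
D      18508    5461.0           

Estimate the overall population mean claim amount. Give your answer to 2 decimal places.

N = 19641 + 21063 + 8191 + 18508 = 67403.
Overall mean = Σ (Nₕ/N)·x̄ₕ — weight by population share, not a simple average.
Σ Nₕx̄ₕ = 19641·913.0 + 21063·3436.6 + 8191·1172.7 + 18508·5461.0 = 17932233 + 72385105.8 + 9605585.7 + 101072188 = 200995112.5.
Divide by N: 200995112.5 / 67403 = 2981.9906... → 2981.99.

2981.99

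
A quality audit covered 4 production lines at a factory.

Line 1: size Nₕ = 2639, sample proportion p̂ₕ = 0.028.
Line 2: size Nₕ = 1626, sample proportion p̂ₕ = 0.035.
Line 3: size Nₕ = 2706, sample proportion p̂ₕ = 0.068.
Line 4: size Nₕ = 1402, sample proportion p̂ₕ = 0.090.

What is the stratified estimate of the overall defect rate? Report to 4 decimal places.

0.0527

Wₕ = Nₕ/N with N = 8373: 0.3152, 0.1942, 0.3232, 0.1674.
p̂_st = 0.3152·0.028 + 0.1942·0.035 + 0.3232·0.068 + 0.1674·0.090 ≈ 0.052668... → 0.0527.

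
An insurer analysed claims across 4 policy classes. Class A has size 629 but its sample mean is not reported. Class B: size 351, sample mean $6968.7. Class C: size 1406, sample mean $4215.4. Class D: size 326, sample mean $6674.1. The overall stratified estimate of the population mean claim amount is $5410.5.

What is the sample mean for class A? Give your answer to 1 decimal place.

N = 629 + 351 + 1406 + 326 = 2712.
Overall total = μ·N = 5410.5·2712 = 14673276.
Subtract the known strata: 351·6968.7 + 1406·4215.4 + 326·6674.1 = 10548622.7.
Remaining total for class A: 14673276 − 10548622.7 = 4124653.3.
Divide by its size: 4124653.3 / 629 = 6557.477... → 6557.5.

6557.5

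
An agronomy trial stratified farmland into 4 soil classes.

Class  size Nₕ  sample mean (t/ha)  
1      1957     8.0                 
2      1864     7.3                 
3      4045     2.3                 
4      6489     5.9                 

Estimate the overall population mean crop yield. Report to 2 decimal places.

N = 1957 + 1864 + 4045 + 6489 = 14355.
Overall mean = Σ (Nₕ/N)·x̄ₕ — weight by population share, not a simple average.
Σ Nₕx̄ₕ = 1957·8.0 + 1864·7.3 + 4045·2.3 + 6489·5.9 = 15656 + 13607.2 + 9303.5 + 38285.1 = 76851.8.
Divide by N: 76851.8 / 14355 = 5.3537... → 5.35.

5.35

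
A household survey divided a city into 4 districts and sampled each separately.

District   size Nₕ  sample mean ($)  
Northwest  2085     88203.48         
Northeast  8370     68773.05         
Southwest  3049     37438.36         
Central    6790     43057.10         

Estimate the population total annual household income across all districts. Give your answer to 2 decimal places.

Population total = Σ Nₕ·x̄ₕ (each stratum's size times its mean).
2085·88203.48 + 8370·68773.05 + 3049·37438.36 + 6790·43057.10 = 183904255.8 + 575630428.5 + 114149559.64 + 292357709 = 1166041952.94.

1166041952.94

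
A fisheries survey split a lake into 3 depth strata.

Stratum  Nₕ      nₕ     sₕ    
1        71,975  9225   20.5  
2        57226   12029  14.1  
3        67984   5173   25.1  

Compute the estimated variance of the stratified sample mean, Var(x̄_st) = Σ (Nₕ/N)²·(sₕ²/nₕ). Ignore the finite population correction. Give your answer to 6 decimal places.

0.021938

N = 197185. Term for each stratum: Wₕ²sₕ²/nₕ.
Var(x̄_st) = 0.006069556 + 0.001392027 + 0.014476736 = 0.021938319 → 0.021938.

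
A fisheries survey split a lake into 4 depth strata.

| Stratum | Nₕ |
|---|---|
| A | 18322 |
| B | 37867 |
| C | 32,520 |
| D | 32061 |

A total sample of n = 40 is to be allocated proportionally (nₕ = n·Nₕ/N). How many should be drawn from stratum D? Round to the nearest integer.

Share of stratum D = 32061/120770 = 0.26547.
Allocate 40 × 0.26547 = 10.619... → 11.

11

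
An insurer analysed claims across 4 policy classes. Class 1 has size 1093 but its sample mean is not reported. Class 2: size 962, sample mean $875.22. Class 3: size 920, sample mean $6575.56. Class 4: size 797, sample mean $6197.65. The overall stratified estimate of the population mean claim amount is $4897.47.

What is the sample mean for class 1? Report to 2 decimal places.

6077.08

Σ Nₕx̄ₕ = N·μ, so 1093·x̄_1 = 3772·4897.47 − (962·875.22 + 920·6575.56 + 797·6197.65).
= 18473256.84 − 11831003.89 = 6642252.95.
x̄_1 = 6642252.95 / 1093 = 6077.0841... → 6077.08.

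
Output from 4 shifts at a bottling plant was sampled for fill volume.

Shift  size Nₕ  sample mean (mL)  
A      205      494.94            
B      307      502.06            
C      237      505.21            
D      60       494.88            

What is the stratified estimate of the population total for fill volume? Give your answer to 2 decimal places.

A: 205·494.94 = 101462.7
B: 307·502.06 = 154132.42
C: 237·505.21 = 119734.77
D: 60·494.88 = 29692.8
τ̂ = Σ Nₕx̄ₕ = 405022.69.

405022.69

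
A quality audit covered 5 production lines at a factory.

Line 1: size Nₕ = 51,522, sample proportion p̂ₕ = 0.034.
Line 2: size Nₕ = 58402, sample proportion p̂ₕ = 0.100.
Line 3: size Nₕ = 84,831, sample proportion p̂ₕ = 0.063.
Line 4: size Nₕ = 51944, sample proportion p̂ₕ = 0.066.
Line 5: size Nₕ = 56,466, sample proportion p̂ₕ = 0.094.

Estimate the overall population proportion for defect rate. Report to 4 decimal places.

0.0715

N = 51522 + 58402 + 84831 + 51944 + 56466 = 303165.
Overall proportion = Σ (Nₕ/N)·p̂ₕ.
Σ Nₕp̂ₕ = 1751.748 + 5840.2 + 5344.353 + 3428.304 + 5307.804 = 21672.409.
21672.409 / 303165 = 0.071487... → 0.0715.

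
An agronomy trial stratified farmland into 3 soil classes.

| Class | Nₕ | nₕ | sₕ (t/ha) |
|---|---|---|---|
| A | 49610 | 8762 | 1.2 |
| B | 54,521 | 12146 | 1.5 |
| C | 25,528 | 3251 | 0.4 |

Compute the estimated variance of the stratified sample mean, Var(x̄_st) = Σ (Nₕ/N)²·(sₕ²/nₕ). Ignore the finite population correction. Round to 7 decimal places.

0.0000587

N = 129659; Wₕ = Nₕ/N.
class A: (49610/129659)²·1.2²/8762 = 0.0000240598
class B: (54521/129659)²·1.5²/12146 = 0.0000327545
class C: (25528/129659)²·0.4²/3251 = 0.0000019078
Sum = 0.0000587222 → 0.0000587.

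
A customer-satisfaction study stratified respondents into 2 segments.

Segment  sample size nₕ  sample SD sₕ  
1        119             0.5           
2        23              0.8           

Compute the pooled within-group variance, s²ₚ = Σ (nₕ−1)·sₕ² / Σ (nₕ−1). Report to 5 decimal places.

0.31129

1: (119−1)·0.5² = 118·0.25 = 29.5
2: (23−1)·0.8² = 22·0.64 = 14.08
Numerator = 43.58; denominator = Σ(nₕ−1) = 140.
s²ₚ = 43.58/140 = 0.3112857... → 0.31129.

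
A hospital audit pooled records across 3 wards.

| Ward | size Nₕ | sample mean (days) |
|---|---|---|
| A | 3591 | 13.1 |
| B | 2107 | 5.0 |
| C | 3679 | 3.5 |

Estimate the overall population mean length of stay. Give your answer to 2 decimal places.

7.51

N = 9377; weights Wₕ = Nₕ/N = (0.3830, 0.2247, 0.3923).
x̄_st = Σ Wₕ·x̄ₕ = 0.3830·13.1 + 0.2247·5.0 + 0.3923·3.5 ≈ 7.5134...
→ 7.51.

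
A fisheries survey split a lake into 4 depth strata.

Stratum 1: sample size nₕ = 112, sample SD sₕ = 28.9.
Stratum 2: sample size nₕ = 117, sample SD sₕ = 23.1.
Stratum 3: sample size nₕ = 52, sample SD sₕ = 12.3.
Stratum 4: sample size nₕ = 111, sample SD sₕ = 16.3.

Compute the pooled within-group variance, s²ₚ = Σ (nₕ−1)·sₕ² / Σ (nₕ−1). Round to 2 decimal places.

Degrees of freedom: 111 + 116 + 51 + 110 = 388.
Σ(nₕ−1)sₕ² = 111·835.21 + 116·533.61 + 51·151.29 + 110·265.69 = 191548.76.
s²ₚ = 191548.76 / 388 = 493.6824... → 493.68.

493.68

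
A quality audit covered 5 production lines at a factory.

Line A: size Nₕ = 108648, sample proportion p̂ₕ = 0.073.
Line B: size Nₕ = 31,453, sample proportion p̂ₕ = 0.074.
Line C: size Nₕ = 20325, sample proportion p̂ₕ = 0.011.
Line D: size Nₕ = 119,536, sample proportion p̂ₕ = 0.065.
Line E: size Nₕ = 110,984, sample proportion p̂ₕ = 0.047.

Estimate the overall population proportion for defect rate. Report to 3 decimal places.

Wₕ = Nₕ/N with N = 390946: 0.2779, 0.0805, 0.0520, 0.3058, 0.2839.
p̂_st = 0.2779·0.073 + 0.0805·0.074 + 0.0520·0.011 + 0.3058·0.065 + 0.2839·0.047 ≈ 0.06003... → 0.060.

0.060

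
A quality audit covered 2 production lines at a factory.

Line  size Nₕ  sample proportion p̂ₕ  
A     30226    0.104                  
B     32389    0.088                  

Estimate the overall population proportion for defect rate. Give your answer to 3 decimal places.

N = 30226 + 32389 = 62615.
Overall proportion = Σ (Nₕ/N)·p̂ₕ.
Σ Nₕp̂ₕ = 3143.504 + 2850.232 = 5993.736.
5993.736 / 62615 = 0.09572... → 0.096.

0.096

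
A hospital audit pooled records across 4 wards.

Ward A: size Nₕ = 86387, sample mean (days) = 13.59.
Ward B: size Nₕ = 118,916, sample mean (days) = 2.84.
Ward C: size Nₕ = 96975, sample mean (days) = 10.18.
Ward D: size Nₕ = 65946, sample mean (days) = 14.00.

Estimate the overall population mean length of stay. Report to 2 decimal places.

x̄_st = (Σ Nₕx̄ₕ) / (Σ Nₕ) = (86387·13.59 + 118916·2.84 + 96975·10.18 + 65946·14.00) / 368224
= 3422170.27 / 368224 = 9.2937... → 9.29.

9.29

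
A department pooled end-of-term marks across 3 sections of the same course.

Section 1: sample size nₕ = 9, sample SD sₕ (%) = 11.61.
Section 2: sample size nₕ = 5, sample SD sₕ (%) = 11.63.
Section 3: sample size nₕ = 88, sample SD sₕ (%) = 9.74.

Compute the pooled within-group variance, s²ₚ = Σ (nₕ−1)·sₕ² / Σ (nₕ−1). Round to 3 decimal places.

99.726

1: (9−1)·11.61² = 8·134.7921 = 1078.3368
2: (5−1)·11.63² = 4·135.2569 = 541.0276
3: (88−1)·9.74² = 87·94.8676 = 8253.4812
Numerator = 9872.8456; denominator = Σ(nₕ−1) = 99.
s²ₚ = 9872.8456/99 = 99.72571... → 99.726.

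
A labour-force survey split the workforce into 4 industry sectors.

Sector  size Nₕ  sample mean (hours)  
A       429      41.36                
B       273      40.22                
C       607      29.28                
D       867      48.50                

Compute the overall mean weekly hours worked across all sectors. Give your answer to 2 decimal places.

N = 429 + 273 + 607 + 867 = 2176.
The stratified mean weights each stratum mean by its population share Nₕ/N.
Σ Nₕx̄ₕ = 429·41.36 + 273·40.22 + 607·29.28 + 867·48.50 = 17743.44 + 10980.06 + 17772.96 + 42049.5 = 88545.96.
Divide by N: 88545.96 / 2176 = 40.6921... → 40.69.

40.69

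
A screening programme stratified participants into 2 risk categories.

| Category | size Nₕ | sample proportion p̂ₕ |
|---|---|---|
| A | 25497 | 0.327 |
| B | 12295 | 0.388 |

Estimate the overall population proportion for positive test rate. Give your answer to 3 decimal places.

0.347

Wₕ = Nₕ/N with N = 37792: 0.6747, 0.3253.
p̂_st = 0.6747·0.327 + 0.3253·0.388 ≈ 0.34685... → 0.347.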